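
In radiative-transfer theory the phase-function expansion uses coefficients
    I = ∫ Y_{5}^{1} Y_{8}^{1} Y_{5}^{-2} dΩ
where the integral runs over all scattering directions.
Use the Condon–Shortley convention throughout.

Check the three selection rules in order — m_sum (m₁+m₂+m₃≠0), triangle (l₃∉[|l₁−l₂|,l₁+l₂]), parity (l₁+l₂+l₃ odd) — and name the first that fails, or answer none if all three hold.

m₁+m₂+m₃ = 1 + 1 − 2 = 0  ✓
triangle: |5−8|=3 ≤ l₃=5 ≤ 5+8=13  ✓
parity: l₁+l₂+l₃ = 18 is even  ✓

none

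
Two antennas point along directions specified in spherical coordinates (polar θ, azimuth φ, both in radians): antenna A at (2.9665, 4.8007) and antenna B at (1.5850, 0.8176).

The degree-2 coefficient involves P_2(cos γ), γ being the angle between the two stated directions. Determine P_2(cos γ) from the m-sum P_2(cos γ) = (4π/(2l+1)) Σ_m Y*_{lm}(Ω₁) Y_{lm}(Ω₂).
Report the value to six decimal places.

-0.484370

Term-by-term m-sum for l=2 (normalisation 4π/5 = 2.513274):
  term(m=-2) = -0.00051 + 0.00450j   from Y*(Ω₁)=-0.01154 - 0.00206j, Y(Ω₂)=-0.02486 - 0.38540j
  term(m=-1) = -0.00097 - 0.00108j   from Y*(Ω₁)=-0.01169 + 0.13200j, Y(Ω₂)=-0.00750 + 0.00800j
  term(m=+0) = -0.18977 + 0.00000j   from Y*(Ω₁)=0.60207 + 0.00000j, Y(Ω₂)=-0.31520 + 0.00000j
  term(m=+1) = -0.00097 + 0.00108j   from Y*(Ω₁)=0.01169 + 0.13200j, Y(Ω₂)=0.00750 + 0.00800j
  term(m=+2) = -0.00051 - 0.00450j   from Y*(Ω₁)=-0.01154 + 0.00206j, Y(Ω₂)=-0.02486 + 0.38540j
Total Σ_m = -0.19272 + 0.00000j. Multiply by 2.513274: -0.48437 + 0.00000j. P_2(cos γ) = -0.484370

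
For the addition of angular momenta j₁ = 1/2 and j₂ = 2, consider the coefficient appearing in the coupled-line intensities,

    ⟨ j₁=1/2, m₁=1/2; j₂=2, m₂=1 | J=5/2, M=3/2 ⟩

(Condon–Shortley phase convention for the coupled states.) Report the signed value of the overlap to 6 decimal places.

+0.894427  (= +√(4/5))

√[6·0!1!4!/6! · 1!0!3!1!4!1!] = √(144/5)
  +(−1)^0/∏(0,0,0,3,1,1)! = 1/6  (running 1/6)
⟨..|..⟩ = √(144/5)·(1/6) = +0.894427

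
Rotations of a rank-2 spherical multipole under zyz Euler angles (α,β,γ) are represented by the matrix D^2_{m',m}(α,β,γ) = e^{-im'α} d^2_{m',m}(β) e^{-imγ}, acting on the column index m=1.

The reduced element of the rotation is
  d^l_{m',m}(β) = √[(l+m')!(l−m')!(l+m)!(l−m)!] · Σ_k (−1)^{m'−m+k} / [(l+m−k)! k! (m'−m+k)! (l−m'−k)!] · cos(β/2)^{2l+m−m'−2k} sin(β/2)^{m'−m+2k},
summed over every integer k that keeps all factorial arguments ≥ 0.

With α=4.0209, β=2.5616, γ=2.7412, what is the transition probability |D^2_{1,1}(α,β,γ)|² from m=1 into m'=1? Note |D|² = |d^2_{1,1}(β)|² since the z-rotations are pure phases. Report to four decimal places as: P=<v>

P=0.0478

D^2_{1,1}(4.0209,2.5616,2.7412) = e^{-i·1·4.0209}·d^2_{1,1}(2.5616)·e^{-i·1·2.7412}. Compute d first:
c=cos(2.561600/2)=0.285949, s=sin(2.561600/2)=0.958245; N=√[6·1·6·1]=6.000000
k: max(0,(1)−(1))=0 … min(2+(1),2−(1))=1
  k=0: (−1)^0·6.0000/(6)·0.2859^4·0.9582^0 = +0.006686
  k=1: (−1)^1·6.0000/(2)·0.2859^2·0.9582^2 = -0.225243
d^2_{1,1}(2.5616) = +0.006686 -0.225243 = -0.218557
|D^2_{1,1}|² = |d^2_{1,1}(β)|² = (-0.218557)² = 0.047767 (the z-rotation phases have unit modulus)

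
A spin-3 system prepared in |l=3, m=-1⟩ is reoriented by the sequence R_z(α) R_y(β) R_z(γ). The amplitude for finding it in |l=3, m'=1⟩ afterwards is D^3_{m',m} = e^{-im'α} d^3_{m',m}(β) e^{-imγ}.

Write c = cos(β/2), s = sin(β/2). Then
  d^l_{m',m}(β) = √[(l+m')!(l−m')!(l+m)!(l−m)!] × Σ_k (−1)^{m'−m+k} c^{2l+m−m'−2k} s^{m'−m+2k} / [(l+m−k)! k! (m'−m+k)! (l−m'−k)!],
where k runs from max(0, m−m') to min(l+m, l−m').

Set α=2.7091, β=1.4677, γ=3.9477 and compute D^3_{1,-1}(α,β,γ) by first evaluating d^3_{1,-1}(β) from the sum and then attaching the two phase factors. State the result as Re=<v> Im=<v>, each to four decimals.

Split into d^3_{1,-1}(β=1.4677) × two z-phases.
c=cos(1.467700/2)=0.742601, s=sin(1.467700/2)=0.669734; N=√[24·2·2·24]=48.000000
The bounds max(0,m−m')=0 and min(l+m,l−m')=2 give 3 terms
  k=0: (−1)^2·48.0000/(8)·0.7426^4·0.6697^2 = +0.818424
  k=1: (−1)^3·48.0000/(6)·0.7426^2·0.6697^4 = -0.887585
  k=2: (−1)^4·48.0000/(48)·0.7426^0·0.6697^6 = +0.090243
d^3_{1,-1}(1.4677) = +0.818424 -0.887585 +0.090243 = +0.021082
D = (-0.907924-0.419135i)·(+0.021082)·(-0.692313-0.721598i) = +0.006875+0.019930i

Re=0.0069 Im=0.0199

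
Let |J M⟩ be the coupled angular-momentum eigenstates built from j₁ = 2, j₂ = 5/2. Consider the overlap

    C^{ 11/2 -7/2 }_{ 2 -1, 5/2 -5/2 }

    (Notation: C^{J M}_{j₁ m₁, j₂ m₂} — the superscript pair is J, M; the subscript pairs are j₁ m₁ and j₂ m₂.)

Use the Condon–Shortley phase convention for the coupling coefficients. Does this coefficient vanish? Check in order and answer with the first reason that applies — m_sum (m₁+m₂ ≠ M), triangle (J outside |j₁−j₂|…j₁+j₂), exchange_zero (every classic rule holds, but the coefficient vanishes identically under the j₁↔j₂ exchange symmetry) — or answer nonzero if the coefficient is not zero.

m-sum: m₁+m₂ = -1+(-5/2) = -7/2, M = -7/2  ✓
triangle: need |j₁−j₂| ≤ J ≤ j₁+j₂, i.e. J ∈ [1/2, 9/2]; J = 11/2 is outside ✗ ⇒ coefficient is 0

triangle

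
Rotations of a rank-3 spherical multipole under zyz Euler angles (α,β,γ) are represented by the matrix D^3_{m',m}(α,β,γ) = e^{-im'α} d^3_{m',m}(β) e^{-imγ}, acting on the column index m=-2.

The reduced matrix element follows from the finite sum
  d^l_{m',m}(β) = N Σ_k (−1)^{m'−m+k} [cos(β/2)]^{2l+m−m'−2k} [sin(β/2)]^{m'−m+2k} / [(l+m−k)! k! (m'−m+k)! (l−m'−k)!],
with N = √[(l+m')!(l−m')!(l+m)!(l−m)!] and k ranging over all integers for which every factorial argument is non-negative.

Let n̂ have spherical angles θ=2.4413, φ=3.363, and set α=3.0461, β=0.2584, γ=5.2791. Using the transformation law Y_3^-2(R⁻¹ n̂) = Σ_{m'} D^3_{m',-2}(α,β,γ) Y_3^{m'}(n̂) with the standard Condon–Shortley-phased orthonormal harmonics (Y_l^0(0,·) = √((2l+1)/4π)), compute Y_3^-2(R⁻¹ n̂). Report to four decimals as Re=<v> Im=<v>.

Need the full column D^3_{m',-2} for m'=−3..3 at α=3.0461, β=0.2584, γ=5.2791.
cos(β/2)=0.991665, sin(β/2)=0.128841
d^3_{-3,-2}: single k=1 term ⇒ +0.302660;  D = +0.200444+0.226771i
d^3_{-2,-2}: k∈[0..1] ⇒ +0.951022 -0.080267 = +0.870755;  D = -0.511846-0.704435i
d^3_{-1,-2}: k∈[0..1] ⇒ -0.390732 +0.013191 = -0.377541;  D = -0.191793-0.325196i
d^3_{0,-2}: k∈[0..1] ⇒ +0.087928 -0.001484 = +0.086444;  D = -0.036614-0.078307i
d^3_{1,-2}: k∈[0..1] ⇒ -0.013191 +0.000111 = -0.013080;  D = -0.004385-0.012323i
d^3_{2,-2}: k∈[0..1] ⇒ +0.001355 -0.000005 = +0.001350;  D = -0.000329-0.001310i
d^3_{3,-2}: single k=0 term ⇒ -0.000086;  D = -0.000013-0.000085i
Y_3^{m'}(θ=2.4413,φ=3.363) and Σ D·Y over m':
  (+0.2004+0.2268i)·(-0.0879+0.0688i)  (-0.5118-0.7044i)·(-0.2932+0.1391i)  (-0.1918-0.3252i)·(-0.3908+0.0880i)  (-0.0366-0.0783i)·(+0.0218+0.0000i)  (-0.0044-0.0123i)·(+0.3908+0.0880i)  (-0.0003-0.0013i)·(-0.2932-0.1391i)  (-0.0000-0.0001i)·(+0.0879+0.0688i)
Y_3^-2(R⁻¹ n̂) = +0.316878+0.232983i

Re=0.3169 Im=0.2330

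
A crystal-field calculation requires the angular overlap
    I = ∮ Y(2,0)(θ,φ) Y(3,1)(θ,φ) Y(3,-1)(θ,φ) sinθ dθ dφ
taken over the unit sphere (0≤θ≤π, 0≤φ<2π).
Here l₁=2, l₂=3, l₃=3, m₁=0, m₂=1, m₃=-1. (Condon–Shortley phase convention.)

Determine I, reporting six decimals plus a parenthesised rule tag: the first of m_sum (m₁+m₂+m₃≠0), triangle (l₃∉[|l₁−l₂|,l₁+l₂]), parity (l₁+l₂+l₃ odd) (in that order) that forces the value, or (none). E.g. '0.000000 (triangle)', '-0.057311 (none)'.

-0.126157 (none)

Rules hold: Σm=0, L=8 even, 1≤3≤5.
N = 5·7·7 = 245
Δ = 2!·2!·4!/9! = 1/3780
Racah Σ t=0..2: t=0:+1/24 t=1:−1/4 t=2:+1/24 = -1/6
⇒ 3j(2 3 3; 0 0 0)² = 4/105, sgn +1
Racah Σ t=0..2: t=0:+1/96 t=1:−1/6 t=2:+1/16 = -3/32
⇒ 3j(2 3 3; 0 1 -1)² = 3/140, sgn -1
4πI² = N·(3j₀)²·(3jₘ)² = 1/5
I = -1·√(0.2/4π) = -0.12615663
No selection rule forces the value: the integral is nonzero (none).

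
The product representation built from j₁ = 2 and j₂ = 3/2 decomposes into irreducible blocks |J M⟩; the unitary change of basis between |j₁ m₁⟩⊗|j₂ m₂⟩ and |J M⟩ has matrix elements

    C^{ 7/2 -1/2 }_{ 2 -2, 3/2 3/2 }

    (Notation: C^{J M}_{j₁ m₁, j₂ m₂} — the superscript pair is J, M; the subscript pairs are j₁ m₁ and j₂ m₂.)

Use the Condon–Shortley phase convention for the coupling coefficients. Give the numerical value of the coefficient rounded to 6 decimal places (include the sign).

j₁+j₂−J=0  J+j₁−j₂=4  J−j₁+j₂=3  j₁+j₂+J+1=8
(j₁±m₁, j₂±m₂, J±M) = (0,4,3,0,3,4)
P² = 20736/35
sum k=0..0:
  [0] +1/144 = 1/144
S = 1/144
C² = P²·S² = 1/35 ; C = +0.169031

+0.169031  (= +√(1/35))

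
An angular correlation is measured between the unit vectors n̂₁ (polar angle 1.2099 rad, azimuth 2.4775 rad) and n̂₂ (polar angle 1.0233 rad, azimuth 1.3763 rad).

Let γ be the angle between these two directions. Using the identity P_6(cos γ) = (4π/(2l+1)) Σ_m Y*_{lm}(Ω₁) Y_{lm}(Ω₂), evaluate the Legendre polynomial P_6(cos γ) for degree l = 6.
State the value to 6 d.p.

Expand P_6 via completeness: Σ_{m} conj(Y_{6,m}) at Ω₁ times Y_{6,m} at Ω₂ —
  [-6]  conj(Y_{6,-6})(Ω₁) = (-0.215525, 0.241885) ; Y_{6,-6}(Ω₂) = (-0.073548, -0.172122) ; Δ = (0.057485, 0.019306)
  [-5]  conj(Y_{6,-5})(Ω₁) = (0.416820, -0.075362) ; Y_{6,-5}(Ω₂) = (0.326637, -0.222657) ; Δ = (0.119369, -0.117424)
  [-4]  conj(Y_{6,-4})(Ω₁) = (-0.089848, -0.047374) ; Y_{6,-4}(Ω₂) = (0.267541, 0.263603) ; Δ = (-0.011550, -0.036359)
  [-3]  conj(Y_{6,-3})(Ω₁) = (-0.125490, -0.279893) ; Y_{6,-3}(Ω₂) = (0.002243, -0.003398) ; Δ = (-0.001233, -0.000201)
  [-2]  conj(Y_{6,-2})(Ω₁) = (-0.050088, 0.202387) ; Y_{6,-2}(Ω₂) = (0.319544, 0.130974) ; Δ = (-0.042513, 0.058111)
  [-1]  conj(Y_{6,-1})(Ω₁) = (-0.189961, 0.148680) ; Y_{6,-1}(Ω₂) = (-0.024990, 0.126859) ; Δ = (-0.014114, -0.027814)
  [+0]  conj(Y_{6,0})(Ω₁) = (0.231566, -0.000000) ; Y_{6,0}(Ω₂) = (0.312694, 0.000000) ; Δ = (0.072409, 0.000000)
  [+1]  conj(Y_{6,1})(Ω₁) = (0.189961, 0.148680) ; Y_{6,1}(Ω₂) = (0.024990, 0.126859) ; Δ = (-0.014114, 0.027814)
  [+2]  conj(Y_{6,2})(Ω₁) = (-0.050088, -0.202387) ; Y_{6,2}(Ω₂) = (0.319544, -0.130974) ; Δ = (-0.042513, -0.058111)
  [+3]  conj(Y_{6,3})(Ω₁) = (0.125490, -0.279893) ; Y_{6,3}(Ω₂) = (-0.002243, -0.003398) ; Δ = (-0.001233, 0.000201)
  [+4]  conj(Y_{6,4})(Ω₁) = (-0.089848, 0.047374) ; Y_{6,4}(Ω₂) = (0.267541, -0.263603) ; Δ = (-0.011550, 0.036359)
  [+5]  conj(Y_{6,5})(Ω₁) = (-0.416820, -0.075362) ; Y_{6,5}(Ω₂) = (-0.326637, -0.222657) ; Δ = (0.119369, 0.117424)
  [+6]  conj(Y_{6,6})(Ω₁) = (-0.215525, -0.241885) ; Y_{6,6}(Ω₂) = (-0.073548, 0.172122) ; Δ = (0.057485, -0.019306)
Σ over m = (0.287298, -0.000000); ×(4π/13) → (0.277715, -0.000000). Real part: 0.277715

0.277715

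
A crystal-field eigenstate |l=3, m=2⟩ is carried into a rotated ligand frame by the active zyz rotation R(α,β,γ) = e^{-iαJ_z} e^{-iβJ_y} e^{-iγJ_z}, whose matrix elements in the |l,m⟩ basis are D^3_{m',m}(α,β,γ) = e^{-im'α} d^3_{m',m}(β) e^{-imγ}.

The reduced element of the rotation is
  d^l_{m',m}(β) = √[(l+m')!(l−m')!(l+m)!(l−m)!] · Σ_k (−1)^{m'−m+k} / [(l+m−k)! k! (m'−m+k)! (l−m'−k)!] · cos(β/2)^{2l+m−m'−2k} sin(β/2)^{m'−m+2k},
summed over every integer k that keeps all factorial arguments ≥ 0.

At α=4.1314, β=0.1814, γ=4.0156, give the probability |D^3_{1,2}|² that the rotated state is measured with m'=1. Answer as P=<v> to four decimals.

P=0.0761

Split into d^3_{1,2}(β=0.1814) × two z-phases.
c=cos(0.181400/2)=0.995890, s=sin(0.181400/2)=0.090576; N=√[24·2·120·1]=75.894664
k∈{1,2} keeps every argument non-negative
  k=1: (−1)^0·75.8947/(24)·0.9959^5·0.0906^1 = +0.280587
  k=2: (−1)^1·75.8947/(12)·0.9959^3·0.0906^3 = -0.004642
d^3_{1,2}(0.1814) = +0.280587 -0.004642 = +0.275945
|D^3_{1,2}|² = |d^3_{1,2}(β)|² = (+0.275945)² = 0.076146 (the z-rotation phases have unit modulus)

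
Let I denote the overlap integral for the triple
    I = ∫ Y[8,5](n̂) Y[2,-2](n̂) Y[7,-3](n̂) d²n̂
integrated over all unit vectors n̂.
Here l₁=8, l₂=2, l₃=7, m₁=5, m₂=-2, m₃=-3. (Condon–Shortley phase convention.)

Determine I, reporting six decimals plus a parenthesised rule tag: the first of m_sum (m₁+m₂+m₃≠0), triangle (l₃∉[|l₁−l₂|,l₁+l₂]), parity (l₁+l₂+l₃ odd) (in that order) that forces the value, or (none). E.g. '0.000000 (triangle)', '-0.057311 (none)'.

L=17 odd ⇒ parity kills the (l;000) factor ⇒ I = 0

0.000000 (parity)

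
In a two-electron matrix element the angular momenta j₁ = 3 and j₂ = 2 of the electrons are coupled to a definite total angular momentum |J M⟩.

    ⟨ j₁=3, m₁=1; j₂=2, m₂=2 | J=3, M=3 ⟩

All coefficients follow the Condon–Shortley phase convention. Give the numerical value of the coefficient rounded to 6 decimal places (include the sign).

+0.408248

triangle: 2!·4!·2!/9! = 96/362880
(j±m)!: 4!·2!·4!·0!·6!·0! = 829440
prefactor² = (2J+1)·Δ·N² = 1536
  k=2: +1/(2!·0!·0!·2!·4!·0!) = 1/96
Σ = 1/96  ⇒  CG² = 1536·(1/96)² = 1/6
CG = +√(1/6) = +0.408248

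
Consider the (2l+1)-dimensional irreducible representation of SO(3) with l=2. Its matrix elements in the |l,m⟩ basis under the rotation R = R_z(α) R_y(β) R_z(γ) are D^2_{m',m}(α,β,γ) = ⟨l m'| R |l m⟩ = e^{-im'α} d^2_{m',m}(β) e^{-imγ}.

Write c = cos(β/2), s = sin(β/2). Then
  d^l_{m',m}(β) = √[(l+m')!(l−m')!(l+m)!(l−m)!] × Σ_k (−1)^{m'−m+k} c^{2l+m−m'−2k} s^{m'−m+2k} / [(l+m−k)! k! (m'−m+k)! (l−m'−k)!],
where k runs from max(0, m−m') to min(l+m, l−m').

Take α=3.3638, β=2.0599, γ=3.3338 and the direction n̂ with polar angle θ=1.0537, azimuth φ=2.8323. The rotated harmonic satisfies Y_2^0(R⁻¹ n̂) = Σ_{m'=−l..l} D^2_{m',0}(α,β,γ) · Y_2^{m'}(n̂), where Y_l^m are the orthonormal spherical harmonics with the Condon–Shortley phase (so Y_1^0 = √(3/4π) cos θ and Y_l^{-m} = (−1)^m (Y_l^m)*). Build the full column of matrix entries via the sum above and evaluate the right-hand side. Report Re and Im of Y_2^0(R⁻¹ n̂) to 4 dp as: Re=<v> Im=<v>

Need the full column D^2_{m',0} for m'=−2..2 at α=3.3638, β=2.0599, γ=3.3338.
cos(β/2)=0.514862, sin(β/2)=0.857273
d^2_{-2,0}: single k=2 term ⇒ +0.477194;  D = +0.430841+0.205160i
d^2_{-1,0}: k∈[1..2] ⇒ +0.286594 -0.794555 = -0.507961;  D = +0.495472+0.111946i
d^2_{0,0}: k∈[0..2] ⇒ +0.070269 -0.779255 +0.540104 = -0.168883;  D = -0.168883+0.000000i
d^2_{1,0}: k∈[0..1] ⇒ -0.286594 +0.794555 = +0.507961;  D = -0.495472+0.111946i
d^2_{2,0}: single k=0 term ⇒ +0.477194;  D = +0.430841-0.205160i
Y_2^{m'}(θ=1.0537,φ=2.8323) and Σ D·Y over m':
  (+0.4308+0.2052i)·(+0.2378+0.1693i)  (+0.4955+0.1119i)·(-0.3162-0.1011i)  (-0.1689+0.0000i)·(-0.0842+0.0000i)  (-0.4955+0.1119i)·(+0.3162-0.1011i)  (+0.4308-0.2052i)·(+0.2378-0.1693i)
Y_2^0(R⁻¹ n̂) = -0.141079+0.000000i

Re=-0.1411 Im=0.0000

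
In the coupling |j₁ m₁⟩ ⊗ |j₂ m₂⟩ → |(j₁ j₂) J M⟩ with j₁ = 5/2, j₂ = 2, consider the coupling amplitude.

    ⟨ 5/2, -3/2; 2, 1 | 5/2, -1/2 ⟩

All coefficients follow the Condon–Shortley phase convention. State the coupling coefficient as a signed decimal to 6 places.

j₁+j₂−J=2  J+j₁−j₂=3  J−j₁+j₂=2  j₁+j₂+J+1=8
(j₁±m₁, j₂±m₂, J±M) = (1,4,3,1,2,3)
P² = 216/35
sum k=1..2:
  [1] −1/12 = -1/12
  [2] +1/4 = 1/4
S = 1/6
C² = P²·S² = 6/35 ; C = +0.414039

+0.414039  (= +√(6/35))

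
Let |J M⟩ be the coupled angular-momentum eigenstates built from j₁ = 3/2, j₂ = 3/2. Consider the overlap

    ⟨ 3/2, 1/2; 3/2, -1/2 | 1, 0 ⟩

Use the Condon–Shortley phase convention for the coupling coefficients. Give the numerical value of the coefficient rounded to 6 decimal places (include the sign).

−√(1/20) ≈ -0.223607

√[3·2!1!1!/5! · 2!1!1!2!1!1!] = √(1/5)
  +(−1)^0/∏(0,2,1,1,0,0)! = 1/2  (running 1/2)
  +(−1)^1/∏(1,1,0,0,1,1)! = -1  (running -1/2)
⟨..|..⟩ = √(1/5)·(-1/2) = -0.223607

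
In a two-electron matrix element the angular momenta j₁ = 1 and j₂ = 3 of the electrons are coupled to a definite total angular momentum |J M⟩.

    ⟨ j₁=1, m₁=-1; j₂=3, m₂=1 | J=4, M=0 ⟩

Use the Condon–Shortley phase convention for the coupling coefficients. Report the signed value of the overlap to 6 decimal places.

j₁+j₂−J=0  J+j₁−j₂=2  J−j₁+j₂=6  j₁+j₂+J+1=9
(j₁±m₁, j₂±m₂, J±M) = (0,2,4,2,4,4)
P² = 13824/7
sum k=0..0:
  [0] +1/96 = 1/96
S = 1/96
C² = P²·S² = 3/14 ; C = +0.462910

+√(3/14) ≈ +0.462910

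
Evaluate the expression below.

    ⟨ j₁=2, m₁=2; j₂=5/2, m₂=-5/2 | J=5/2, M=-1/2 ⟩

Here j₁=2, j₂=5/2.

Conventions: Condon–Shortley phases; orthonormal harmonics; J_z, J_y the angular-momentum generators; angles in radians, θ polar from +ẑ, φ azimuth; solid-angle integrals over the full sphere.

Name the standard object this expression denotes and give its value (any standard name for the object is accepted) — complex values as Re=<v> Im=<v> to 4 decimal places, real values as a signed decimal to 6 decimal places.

Clebsch–Gordan coefficient, +√(3/14) ≈ +0.462910

This is a Clebsch–Gordan (vector-coupling) coefficient.
j₁+j₂−J=2  J+j₁−j₂=2  J−j₁+j₂=3  j₁+j₂+J+1=8
(j₁±m₁, j₂±m₂, J±M) = (4,0,0,5,2,3)
P² = 864/7
sum k=0..0:
  [0] +1/24 = 1/24
S = 1/24
C² = P²·S² = 3/14 ; C = +0.462910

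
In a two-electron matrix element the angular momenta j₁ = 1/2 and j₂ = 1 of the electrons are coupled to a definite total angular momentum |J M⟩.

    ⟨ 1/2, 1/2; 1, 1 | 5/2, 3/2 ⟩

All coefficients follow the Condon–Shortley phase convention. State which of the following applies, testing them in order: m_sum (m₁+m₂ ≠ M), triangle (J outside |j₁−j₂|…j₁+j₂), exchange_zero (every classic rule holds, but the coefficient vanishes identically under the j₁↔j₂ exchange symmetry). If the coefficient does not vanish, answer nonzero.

triangle

m-sum: m₁+m₂ = 1/2+1 = 3/2, M = 3/2  ✓
triangle: need |j₁−j₂| ≤ J ≤ j₁+j₂, i.e. J ∈ [1/2, 3/2]; J = 5/2 is outside ✗ ⇒ coefficient is 0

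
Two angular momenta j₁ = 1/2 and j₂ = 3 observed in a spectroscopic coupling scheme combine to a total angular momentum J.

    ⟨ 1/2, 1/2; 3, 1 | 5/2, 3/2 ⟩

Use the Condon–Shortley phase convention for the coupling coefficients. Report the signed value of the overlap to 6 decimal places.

triangle: 1!×0!×5!/7! = 120/5040
(j±m)!: 1!×0!×4!×2!×4!×1! = 1152
prefactor² = (2J+1)×Δ×N² = 1152/7
  k=0: +1/(0!×1!×0!×4!×0!×1!) = 1/24
Σ = 1/24  ⇒  CG² = 1152/7×(1/24)² = 2/7
CG = +√(2/7) = +0.534522

+√(2/7) = +0.534522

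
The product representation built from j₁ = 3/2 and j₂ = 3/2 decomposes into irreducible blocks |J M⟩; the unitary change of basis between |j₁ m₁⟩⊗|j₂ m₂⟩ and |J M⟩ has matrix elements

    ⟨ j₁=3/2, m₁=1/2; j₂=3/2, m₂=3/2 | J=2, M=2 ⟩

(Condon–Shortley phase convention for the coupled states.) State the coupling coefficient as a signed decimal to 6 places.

triangle: 1!*2!*2!/6! = 4/720
(j±m)!: 2!*1!*3!*0!*4!*0! = 288
prefactor² = (2J+1)*Δ*N² = 8
  k=1: −1/(1!*0!*0!*2!*2!*0!) = -1/4
Σ = -1/4  ⇒  CG² = 8*(-1/4)² = 1/2
CG = −√(1/2) = -0.707107

−√(1/2) = -0.707107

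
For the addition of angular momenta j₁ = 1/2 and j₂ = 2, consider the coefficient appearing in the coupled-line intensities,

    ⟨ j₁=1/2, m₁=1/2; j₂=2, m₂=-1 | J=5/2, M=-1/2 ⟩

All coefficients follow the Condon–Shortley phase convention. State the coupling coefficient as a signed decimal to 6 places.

+√(2/5) ≈ +0.632456

√[6·0!1!4!/6! · 1!0!1!3!2!3!] = √(72/5)
  +(−1)^0/∏(0,0,0,1,1,3)! = 1/6  (running 1/6)
⟨..|..⟩ = √(72/5)·(1/6) = +0.632456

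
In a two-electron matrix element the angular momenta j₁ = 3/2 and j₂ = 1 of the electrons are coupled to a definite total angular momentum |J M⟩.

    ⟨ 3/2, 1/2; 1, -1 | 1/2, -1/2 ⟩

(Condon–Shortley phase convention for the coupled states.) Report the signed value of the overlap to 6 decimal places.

+√(1/6) = +0.408248

j₁+j₂−J=2  J+j₁−j₂=1  J−j₁+j₂=0  j₁+j₂+J+1=4
(j₁±m₁, j₂±m₂, J±M) = (2,1,0,2,0,1)
P² = 2/3
sum k=0..0:
  [0] +1/2 = 1/2
S = 1/2
C² = P²·S² = 1/6 ; C = +0.408248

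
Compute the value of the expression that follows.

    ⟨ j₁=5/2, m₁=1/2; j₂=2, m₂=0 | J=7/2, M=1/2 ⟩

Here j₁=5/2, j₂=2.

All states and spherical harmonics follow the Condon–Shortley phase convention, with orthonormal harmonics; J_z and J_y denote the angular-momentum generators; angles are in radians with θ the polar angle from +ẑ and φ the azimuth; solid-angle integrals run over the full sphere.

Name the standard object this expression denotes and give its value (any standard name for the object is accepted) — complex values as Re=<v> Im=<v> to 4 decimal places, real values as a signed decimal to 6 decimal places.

This is a Clebsch–Gordan (vector-coupling) coefficient.
√[8·1!4!3!/9! · 3!2!2!2!4!3!] = √(768/35)
  +(−1)^0/∏(0,1,2,2,2,1)! = 1/8  (running 1/8)
  +(−1)^1/∏(1,0,1,1,3,2)! = -1/12  (running 1/24)
⟨..|..⟩ = √(768/35)·(1/24) = +0.195180

Clebsch–Gordan coefficient, +√(4/105) ≈ +0.195180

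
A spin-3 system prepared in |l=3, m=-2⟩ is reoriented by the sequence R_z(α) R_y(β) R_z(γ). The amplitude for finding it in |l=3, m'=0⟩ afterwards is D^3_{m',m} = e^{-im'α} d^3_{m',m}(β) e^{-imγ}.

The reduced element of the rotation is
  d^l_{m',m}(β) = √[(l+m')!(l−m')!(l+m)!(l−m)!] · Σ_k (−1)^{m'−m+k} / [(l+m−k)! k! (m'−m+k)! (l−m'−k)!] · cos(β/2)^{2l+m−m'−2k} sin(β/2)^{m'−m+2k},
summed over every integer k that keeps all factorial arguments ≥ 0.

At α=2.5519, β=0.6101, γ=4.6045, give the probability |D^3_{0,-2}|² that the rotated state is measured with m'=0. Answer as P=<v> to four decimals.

Split into d^3_{0,-2}(β=0.6101) × two z-phases.
Half-angle: c=0.953832, s=0.300341. N=√(6·6·1·120)=65.726707
k∈{0,1} keeps every argument non-negative
  k=0: (−1)^2·65.7267/(12)·0.9538^4·0.3003^2 = +0.408956
  k=1: (−1)^3·65.7267/(12)·0.9538^2·0.3003^4 = -0.040547
d^3_{0,-2}(0.6101) = +0.408956 -0.040547 = +0.368409
|D^3_{0,-2}|² = |d^3_{0,-2}(β)|² = (+0.368409)² = 0.135725 (the z-rotation phases have unit modulus)

P=0.1357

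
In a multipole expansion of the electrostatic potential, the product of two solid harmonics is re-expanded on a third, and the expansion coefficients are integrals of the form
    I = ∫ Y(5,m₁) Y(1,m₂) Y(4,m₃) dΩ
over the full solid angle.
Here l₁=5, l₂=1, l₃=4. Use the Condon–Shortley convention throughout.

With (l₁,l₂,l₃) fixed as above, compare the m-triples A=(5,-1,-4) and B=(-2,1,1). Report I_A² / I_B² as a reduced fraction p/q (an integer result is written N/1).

15/7

Shared (l₁,l₂,l₃)=(5,1,4): N and (l;000)² cancel in I_A²/I_B².
A: Δ = 2!·8!·0!/11! = 1/495; Racah Σ t=0..0: t=0:+1/80640 = 1/80640; ⇒ 3j(5 1 4; 5 -1 -4)² = 1/11, sgn +1
B: Δ = 2!·8!·0!/11! = 1/495; Racah Σ t=2..2: t=2:+1/1440 = 1/1440; ⇒ 3j(5 1 4; -2 1 1)² = 7/165, sgn -1
I_A²/I_B² = (1/11)/(7/165) = 15/7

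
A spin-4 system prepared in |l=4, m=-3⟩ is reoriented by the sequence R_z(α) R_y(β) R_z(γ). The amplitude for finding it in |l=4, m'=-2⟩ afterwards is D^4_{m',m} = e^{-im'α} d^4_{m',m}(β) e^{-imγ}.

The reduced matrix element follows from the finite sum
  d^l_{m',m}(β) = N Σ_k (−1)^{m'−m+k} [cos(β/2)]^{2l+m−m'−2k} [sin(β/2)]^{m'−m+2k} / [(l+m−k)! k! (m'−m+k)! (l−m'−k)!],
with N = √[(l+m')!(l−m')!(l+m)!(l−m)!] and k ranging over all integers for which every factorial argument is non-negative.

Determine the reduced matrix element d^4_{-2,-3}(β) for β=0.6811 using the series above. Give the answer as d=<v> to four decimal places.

d=-0.5149

d^4_{-2,-3}(β=0.6811) via the finite sum:
c=cos(0.681100/2)=0.942571, s=sin(0.681100/2)=0.334006; N=√[2·720·1·5040]=2693.993318
k: max(0,(-3)−(-2))=0 … min(4+(-3),4−(-2))=1
  k=0: (−1)^1·2693.9933/(720)·0.9426^7·0.3340^1 = -0.826069
  k=1: (−1)^2·2693.9933/(240)·0.9426^5·0.3340^3 = +0.311184
d^4_{-2,-3}(0.6811) = -0.826069 +0.311184 = -0.514886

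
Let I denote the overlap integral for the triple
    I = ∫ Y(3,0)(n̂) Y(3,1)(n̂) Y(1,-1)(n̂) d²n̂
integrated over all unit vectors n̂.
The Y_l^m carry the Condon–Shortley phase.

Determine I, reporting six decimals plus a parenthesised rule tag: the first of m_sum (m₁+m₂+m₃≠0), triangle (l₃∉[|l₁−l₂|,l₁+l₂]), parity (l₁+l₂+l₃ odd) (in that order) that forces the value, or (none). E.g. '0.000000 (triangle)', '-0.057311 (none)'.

0.000000 (parity)

L=7 odd ⇒ parity kills the (l;000) factor ⇒ I = 0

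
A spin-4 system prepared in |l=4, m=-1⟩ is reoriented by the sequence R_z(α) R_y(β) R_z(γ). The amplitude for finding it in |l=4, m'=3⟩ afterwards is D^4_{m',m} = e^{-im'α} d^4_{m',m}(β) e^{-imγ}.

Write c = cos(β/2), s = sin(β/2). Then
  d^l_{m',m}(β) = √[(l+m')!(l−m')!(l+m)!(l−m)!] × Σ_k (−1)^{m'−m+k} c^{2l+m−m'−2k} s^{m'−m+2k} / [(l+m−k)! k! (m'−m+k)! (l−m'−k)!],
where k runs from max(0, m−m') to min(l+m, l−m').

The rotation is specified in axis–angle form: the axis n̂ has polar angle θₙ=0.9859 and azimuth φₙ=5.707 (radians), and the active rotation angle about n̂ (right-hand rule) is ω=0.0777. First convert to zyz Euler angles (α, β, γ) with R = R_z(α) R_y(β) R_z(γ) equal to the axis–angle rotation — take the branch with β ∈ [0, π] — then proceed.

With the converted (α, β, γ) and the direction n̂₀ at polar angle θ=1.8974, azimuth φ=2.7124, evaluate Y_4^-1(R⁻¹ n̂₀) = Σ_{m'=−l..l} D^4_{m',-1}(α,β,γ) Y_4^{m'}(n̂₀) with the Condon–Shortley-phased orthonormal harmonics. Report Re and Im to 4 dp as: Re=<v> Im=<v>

Re=-0.2928 Im=-0.1417

Axis–angle → zyz. n̂ = (sinθₙcosφₙ, sinθₙsinφₙ, cosθₙ) = (+0.699155, -0.454262, +0.552113), ω = 0.0777.
R = I cosω + sinω [n̂]ₓ + (1−cosω) n̂n̂ᵀ gives
  R = [+0.998458, -0.043814, -0.034096; +0.041898, +0.997605, -0.055026; +0.036425, +0.053513, +0.997903]
β = atan2(√(R₁₃²+R₂₃²), R₃₃) = 0.064779; α = atan2(R₂₃, R₁₃) mod 2π = 4.157661; γ = atan2(R₃₂, −R₃₁) mod 2π = 2.168439
Need the full column D^4_{m',-1} for m'=−4..4 at α=4.1577, β=0.0648, γ=2.1684.
cos(β/2)=0.999476, sin(β/2)=0.032384
d^4_{-4,-1}: single k=3 term ⇒ +0.000253;  D = +0.000253-0.000013i
d^4_{-3,-1}: k∈[2..3] ⇒ +0.008298 -0.000015 = +0.008283;  D = -0.004002+0.007252i
d^4_{-2,-1}: k∈[1..3] ⇒ +0.136889 -0.000719 +0.000001 = +0.136171;  D = -0.066691-0.118722i
d^4_{-1,-1}: k∈[0..3] ⇒ +0.995812 -0.015681 +0.000033 -0.000000 = +0.980163;  D = +0.979261+0.042050i
d^4_{0,-1}: k∈[0..3] ⇒ -0.144294 +0.000909 -0.000001 +0.000000 = -0.143386;  D = +0.080683-0.118532i
d^4_{1,-1}: k∈[0..3] ⇒ +0.010454 -0.000033 +0.000000 -0.000000 = +0.010421;  D = -0.004234-0.009522i
d^4_{2,-1}: k∈[0..2] ⇒ -0.000479 +0.000001 -0.000000 = -0.000478;  D = -0.000474-0.000065i
d^4_{3,-1}: k∈[0..1] ⇒ +0.000015 -0.000000 = +0.000015;  D = -0.000009+0.000011i
d^4_{4,-1}: single k=0 term ⇒ -0.000000;  D = +0.000000+0.000000i
Y_4^{m'}(θ=1.8974,φ=2.7124) and Σ D·Y over m':
  (+0.0003-0.0000i)·(-0.0518+0.3523i)  (-0.0040+0.0073i)·(+0.0953+0.3276i)  (-0.0667-0.1187i)·(-0.0548-0.0635i)  (+0.9793+0.0421i)·(-0.2980-0.1364i)  (+0.0807-0.1185i)·(+0.0299+0.0000i)  (-0.0042-0.0095i)·(+0.2980-0.1364i)  (-0.0005-0.0001i)·(-0.0548+0.0635i)  (-0.0000+0.0000i)·(-0.0953+0.3276i)  (+0.0000+0.0000i)·(-0.0518-0.3523i)
Y_4^-1(R⁻¹ n̂) = -0.292819-0.141691i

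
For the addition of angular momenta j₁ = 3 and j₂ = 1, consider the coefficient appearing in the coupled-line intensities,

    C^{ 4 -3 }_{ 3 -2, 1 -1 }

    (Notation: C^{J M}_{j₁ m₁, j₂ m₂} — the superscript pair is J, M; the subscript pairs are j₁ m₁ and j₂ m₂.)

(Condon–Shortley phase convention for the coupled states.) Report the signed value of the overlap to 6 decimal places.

triangle: 0!×6!×2!/9! = 1440/362880
(j±m)!: 1!×5!×0!×2!×1!×7! = 1209600
prefactor² = (2J+1)×Δ×N² = 43200
  k=0: +1/(0!×0!×5!×0!×1!×2!) = 1/240
Σ = 1/240  ⇒  CG² = 43200×(1/240)² = 3/4
CG = +√(3/4) = +0.866025

+√(3/4) ≈ +0.866025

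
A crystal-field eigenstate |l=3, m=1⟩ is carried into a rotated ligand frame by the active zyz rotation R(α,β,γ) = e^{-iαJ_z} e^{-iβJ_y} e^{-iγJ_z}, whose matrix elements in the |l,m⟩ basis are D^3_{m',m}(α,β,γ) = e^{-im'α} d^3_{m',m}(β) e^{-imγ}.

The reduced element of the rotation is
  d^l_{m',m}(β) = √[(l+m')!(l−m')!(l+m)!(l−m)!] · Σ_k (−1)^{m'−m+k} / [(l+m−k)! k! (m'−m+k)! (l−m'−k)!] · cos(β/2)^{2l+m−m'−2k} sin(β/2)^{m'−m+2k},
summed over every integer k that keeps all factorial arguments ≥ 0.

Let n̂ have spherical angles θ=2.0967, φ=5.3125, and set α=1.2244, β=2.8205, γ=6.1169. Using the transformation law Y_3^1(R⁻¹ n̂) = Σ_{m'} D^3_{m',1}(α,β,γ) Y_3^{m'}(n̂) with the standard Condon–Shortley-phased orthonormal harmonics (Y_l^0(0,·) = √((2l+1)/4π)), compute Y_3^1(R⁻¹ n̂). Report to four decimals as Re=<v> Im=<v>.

Re=0.1200 Im=-0.0944

Need the full column D^3_{m',1} for m'=−3..3 at α=1.2244, β=2.8205, γ=6.1169.
cos(β/2)=0.159858, sin(β/2)=0.987140
d^3_{-3,1}: single k=4 term ⇒ +0.093978;  D = -0.072006-0.060391i
d^3_{-2,1}: k∈[3..4] ⇒ +0.024852 -0.473835 = -0.448983;  D = +0.388176-0.225621i
d^3_{-1,1}: k∈[2..4] ⇒ +0.003818 -0.194120 +0.925279 = +0.734977;  D = +0.131663+0.723088i
d^3_{0,1}: k∈[1..3] ⇒ +0.000357 -0.040836 +0.519060 = +0.478581;  D = +0.471979+0.079215i
d^3_{1,1}: k∈[0..2] ⇒ +0.000017 -0.005091 +0.145590 = +0.140516;  D = +0.068925-0.122450i
d^3_{2,1}: k∈[0..1] ⇒ -0.000326 +0.024852 = +0.024526;  D = -0.016019-0.018572i
d^3_{3,1}: single k=0 term ⇒ +0.002465;  D = -0.002302+0.000880i
Y_3^{m'}(θ=2.0967,φ=5.3125) and Σ D·Y over m':
  (-0.0720-0.0604i)·(-0.2628+0.0614i)  (+0.3882-0.2256i)·(+0.1390-0.3577i)  (+0.1317+0.7231i)·(+0.0410+0.0600i)  (+0.4720+0.0792i)·(+0.3260+0.0000i)  (+0.0689-0.1225i)·(-0.0410+0.0600i)  (-0.0160-0.0186i)·(+0.1390+0.3577i)  (-0.0023+0.0009i)·(+0.2628+0.0614i)
Y_3^1(R⁻¹ n̂) = +0.120033-0.094425i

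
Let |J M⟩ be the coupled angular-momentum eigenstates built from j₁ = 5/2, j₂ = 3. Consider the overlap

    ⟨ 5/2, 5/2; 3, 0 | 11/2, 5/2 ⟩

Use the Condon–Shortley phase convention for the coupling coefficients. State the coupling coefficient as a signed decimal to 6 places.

+0.348155  (= +√(4/33))

triangle: 0!·5!·6!/12! = 86400/479001600
(j±m)!: 5!·0!·3!·3!·8!·3! = 1045094400
prefactor² = (2J+1)·Δ·N² = 24883200/11
  k=0: +1/(0!·0!·0!·3!·5!·3!) = 1/4320
Σ = 1/4320  ⇒  CG² = 24883200/11·(1/4320)² = 4/33
CG = +√(4/33) = +0.348155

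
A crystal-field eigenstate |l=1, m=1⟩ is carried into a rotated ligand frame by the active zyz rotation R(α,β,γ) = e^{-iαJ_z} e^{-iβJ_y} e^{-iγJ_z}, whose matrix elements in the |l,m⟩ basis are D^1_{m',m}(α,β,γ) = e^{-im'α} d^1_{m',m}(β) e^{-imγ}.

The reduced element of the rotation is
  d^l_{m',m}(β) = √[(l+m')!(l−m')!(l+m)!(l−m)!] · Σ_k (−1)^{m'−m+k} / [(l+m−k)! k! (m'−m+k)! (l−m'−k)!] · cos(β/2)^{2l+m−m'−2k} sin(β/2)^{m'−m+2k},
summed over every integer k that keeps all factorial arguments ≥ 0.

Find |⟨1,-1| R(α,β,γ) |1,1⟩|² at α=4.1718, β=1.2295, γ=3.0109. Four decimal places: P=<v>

D^1_{-1,1}(4.1718,1.2295,3.0109) = e^{-i·-1·4.1718}·d^1_{-1,1}(1.2295)·e^{-i·1·3.0109}. Compute d first:
c=cos(1.229500/2)=0.816918, s=sin(1.229500/2)=0.576754; N=√[1·2·2·1]=2.000000
The bounds max(0,m−m')=2 and min(l+m,l−m')=2 give 1 term
  k=2: (−1)^0·2.0000/(2)·0.8169^0·0.5768^2 = +0.332646
d^1_{-1,1}(1.2295) = +0.332646
|D^1_{-1,1}|² = |d^1_{-1,1}(β)|² = (+0.332646)² = 0.110653 (the z-rotation phases have unit modulus)

P=0.1107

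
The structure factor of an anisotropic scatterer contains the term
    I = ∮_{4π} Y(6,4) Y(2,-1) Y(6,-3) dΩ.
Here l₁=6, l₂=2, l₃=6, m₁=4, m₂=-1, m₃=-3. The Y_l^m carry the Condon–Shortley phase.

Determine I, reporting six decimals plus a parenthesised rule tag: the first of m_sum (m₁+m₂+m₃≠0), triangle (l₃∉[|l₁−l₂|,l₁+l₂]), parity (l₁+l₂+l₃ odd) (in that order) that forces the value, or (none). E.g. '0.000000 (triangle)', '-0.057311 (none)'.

0.179515 (none)

Checks pass: Σm=0; 14 even; l₃=6∈[4,8].
(2·6+1)(2·2+1)(2·6+1) = 845
Δ: 2! 10! 2! / 15! → 1/90090
sum: t=0:+1/69120 t=1:−1/14400 t=2:+1/69120 = -7/172800
3j²(6 2 6; 0 0 0) = Δ·Π!·Σ² = 14/715  (sign -1)
sum: t=0:+1/161280 t=1:−1/725760 = 1/207360
3j²(6 2 6; 4 -1 -3) = Δ·Π!·Σ² = 7/286  (sign -1)
combine: 4πI² = 845·14/715·7/286 = 49/121
take √, sign +1: I = 0.17951487
No selection rule forces the value: the integral is nonzero (none).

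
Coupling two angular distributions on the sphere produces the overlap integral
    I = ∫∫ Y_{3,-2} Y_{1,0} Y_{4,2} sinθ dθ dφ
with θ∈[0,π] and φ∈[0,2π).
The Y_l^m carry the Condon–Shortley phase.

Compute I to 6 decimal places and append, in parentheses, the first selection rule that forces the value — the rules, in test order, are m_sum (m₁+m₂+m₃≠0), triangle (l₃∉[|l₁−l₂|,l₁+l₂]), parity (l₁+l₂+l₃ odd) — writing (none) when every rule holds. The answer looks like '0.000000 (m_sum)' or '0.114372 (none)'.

0.213244 (none)

Rules hold: Σm=0, L=8 even, 2≤4≤4.
N = 7·3·9 = 189
Δ = 0!·6!·2!/9! = 1/252
Racah Σ t=0..0: t=0:+1/36 = 1/36
⇒ 3j(3 1 4; 0 0 0)² = 4/63, sgn +1
Racah Σ t=0..0: t=0:+1/120 = 1/120
⇒ 3j(3 1 4; -2 0 2)² = 1/21, sgn +1
4πI² = N·(3j₀)²·(3jₘ)² = 4/7
I = +1·√(0.571429/4π) = 0.21324362
No selection rule forces the value: the integral is nonzero (none).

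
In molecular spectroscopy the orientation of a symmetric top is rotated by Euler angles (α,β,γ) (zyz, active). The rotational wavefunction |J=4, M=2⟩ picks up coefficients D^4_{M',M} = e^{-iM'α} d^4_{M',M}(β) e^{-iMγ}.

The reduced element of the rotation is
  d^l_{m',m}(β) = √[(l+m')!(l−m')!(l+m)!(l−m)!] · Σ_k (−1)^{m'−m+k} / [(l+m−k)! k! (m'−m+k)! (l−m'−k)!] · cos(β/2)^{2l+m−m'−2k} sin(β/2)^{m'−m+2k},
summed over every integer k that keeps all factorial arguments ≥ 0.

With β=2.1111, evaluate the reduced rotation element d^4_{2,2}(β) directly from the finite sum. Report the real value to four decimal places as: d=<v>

d=0.3804

d^4_{2,2}(β=2.1111) via the finite sum:
c=cos(2.111100/2)=0.492749, s=sin(2.111100/2)=0.870171; N=√[720·2·720·2]=1440.000000
Admissible k: 0..2 (factorial args all ≥0)
  k=0: (−1)^0·1440.0000/(1440)·0.4927^8·0.8702^0 = +0.003475
  k=1: (−1)^1·1440.0000/(120)·0.4927^6·0.8702^2 = -0.130061
  k=2: (−1)^2·1440.0000/(96)·0.4927^4·0.8702^4 = +0.507007
d^4_{2,2}(2.1111) = +0.003475 -0.130061 +0.507007 = +0.380422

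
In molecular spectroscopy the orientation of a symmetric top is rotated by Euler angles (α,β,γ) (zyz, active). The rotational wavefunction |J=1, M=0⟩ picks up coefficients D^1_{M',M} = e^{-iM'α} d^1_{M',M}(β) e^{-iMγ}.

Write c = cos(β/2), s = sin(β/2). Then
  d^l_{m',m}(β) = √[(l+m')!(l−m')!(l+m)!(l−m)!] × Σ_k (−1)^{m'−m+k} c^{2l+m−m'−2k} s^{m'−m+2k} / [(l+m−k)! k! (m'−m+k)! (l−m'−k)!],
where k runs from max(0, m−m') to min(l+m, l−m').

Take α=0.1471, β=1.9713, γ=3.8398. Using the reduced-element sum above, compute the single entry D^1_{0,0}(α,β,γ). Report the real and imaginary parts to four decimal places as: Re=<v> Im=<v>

D^1_{0,0}(0.1471,1.9713,3.8398) = e^{-i·0·0.1471}·d^1_{0,0}(1.9713)·e^{-i·0·3.8398}. Compute d first:
Half-angle: c=0.552321, s=0.833631. N=√(1·1·1·1)=1.000000
Admissible k: 0..1 (factorial args all ≥0)
  k=0: (−1)^0·1.0000/(1)·0.5523^2·0.8336^0 = +0.305059
  k=1: (−1)^1·1.0000/(1)·0.5523^0·0.8336^2 = -0.694941
d^1_{0,0}(1.9713) = +0.305059 -0.694941 = -0.389882
D = (+1.000000+0.000000i)·(-0.389882)·(+1.000000+0.000000i) = -0.389882+0.000000i

Re=-0.3899 Im=0.0000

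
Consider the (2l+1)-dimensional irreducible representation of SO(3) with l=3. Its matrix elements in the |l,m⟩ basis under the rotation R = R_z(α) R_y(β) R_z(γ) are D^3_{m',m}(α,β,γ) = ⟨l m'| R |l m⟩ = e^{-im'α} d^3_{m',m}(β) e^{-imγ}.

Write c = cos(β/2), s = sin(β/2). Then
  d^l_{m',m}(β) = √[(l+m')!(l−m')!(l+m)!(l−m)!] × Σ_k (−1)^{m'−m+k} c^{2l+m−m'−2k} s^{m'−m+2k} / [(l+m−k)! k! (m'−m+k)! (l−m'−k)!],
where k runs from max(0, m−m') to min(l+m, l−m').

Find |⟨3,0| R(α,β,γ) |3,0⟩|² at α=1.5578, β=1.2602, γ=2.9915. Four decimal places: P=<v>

Split into d^3_{0,0}(β=1.2602) × two z-phases.
With c≡cos(β/2)=0.807969 and s≡sin(β/2)=0.589226, N=[6·6·6·6]^{1/2}=36.000000
k: max(0,(0)−(0))=0 … min(3+(0),3−(0))=3
  k=0: (−1)^0·36.0000/(36)·0.8080^6·0.5892^0 = +0.278206
  k=1: (−1)^1·36.0000/(4)·0.8080^4·0.5892^2 = -1.331630
  k=2: (−1)^2·36.0000/(4)·0.8080^2·0.5892^4 = +0.708203
  k=3: (−1)^3·36.0000/(36)·0.8080^0·0.5892^6 = -0.041849
d^3_{0,0}(1.2602) = +0.278206 -1.331630 +0.708203 -0.041849 = -0.387070
|D^3_{0,0}|² = |d^3_{0,0}(β)|² = (-0.387070)² = 0.149823 (the z-rotation phases have unit modulus)

P=0.1498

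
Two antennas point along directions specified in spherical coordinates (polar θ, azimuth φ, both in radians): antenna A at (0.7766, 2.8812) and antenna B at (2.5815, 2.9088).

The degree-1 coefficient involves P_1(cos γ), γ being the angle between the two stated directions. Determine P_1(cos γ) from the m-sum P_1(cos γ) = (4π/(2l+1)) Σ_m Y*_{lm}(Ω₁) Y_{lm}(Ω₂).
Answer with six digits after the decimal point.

-0.232113

Expand P_1 via completeness: Σ_{m} conj(Y_{1,m}) at Ω₁ times Y_{1,m} at Ω₂ —
  m=-1: (-0.233980, 0.062342) × (-0.178598, -0.042344) = (0.044428, -0.001227)  (running Σ = (0.044428, -0.001227))
  m=0: (0.348520, -0.000000) × (-0.413947, 0.000000) = (-0.144269, 0.000000)  (running Σ = (-0.099841, -0.001227))
  m=1: (0.233980, 0.062342) × (0.178598, -0.042344) = (0.044428, 0.001227)  (running Σ = (-0.055413, 0.000000))
Σ over m = (-0.055413, 0.000000); ×(4π/3) → (-0.232113, 0.000000). Real part: -0.232113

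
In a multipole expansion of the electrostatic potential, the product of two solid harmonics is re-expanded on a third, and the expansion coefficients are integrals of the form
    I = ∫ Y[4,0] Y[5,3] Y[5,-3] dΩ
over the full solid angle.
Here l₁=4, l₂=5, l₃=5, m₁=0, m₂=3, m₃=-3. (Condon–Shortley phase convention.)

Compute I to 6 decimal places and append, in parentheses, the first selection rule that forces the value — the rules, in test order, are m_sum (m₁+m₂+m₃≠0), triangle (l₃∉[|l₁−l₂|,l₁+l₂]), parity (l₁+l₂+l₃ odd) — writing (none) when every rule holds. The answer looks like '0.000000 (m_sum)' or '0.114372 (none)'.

0.130198 (none)

m-sum 0 ✓  L=14 even ✓  1≤5≤9 ✓
Π(2lᵢ+1) = 9×11×11 = 1089
triangle coeff Δ(4,5,5) = 1/3153150
Σ_t [0,4]: t=0:+1/69120 t=1:−1/1728 t=2:+1/576 t=3:−1/1728 t=4:+1/69120 = 7/11520
(3j)²=2/143 [(4 5 5; 0 0 0)], sign=-1
Σ_t [2,4]: t=2:+1/11520 t=3:−1/4320 t=4:+1/27648 = -1/9216
(3j)²=2/143 [(4 5 5; 0 3 -3)], sign=-1
⇒ 4πI² = 36/169
I = (+1)√(36/169/(4π)) = 0.13019760
No selection rule forces the value: the integral is nonzero (none).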